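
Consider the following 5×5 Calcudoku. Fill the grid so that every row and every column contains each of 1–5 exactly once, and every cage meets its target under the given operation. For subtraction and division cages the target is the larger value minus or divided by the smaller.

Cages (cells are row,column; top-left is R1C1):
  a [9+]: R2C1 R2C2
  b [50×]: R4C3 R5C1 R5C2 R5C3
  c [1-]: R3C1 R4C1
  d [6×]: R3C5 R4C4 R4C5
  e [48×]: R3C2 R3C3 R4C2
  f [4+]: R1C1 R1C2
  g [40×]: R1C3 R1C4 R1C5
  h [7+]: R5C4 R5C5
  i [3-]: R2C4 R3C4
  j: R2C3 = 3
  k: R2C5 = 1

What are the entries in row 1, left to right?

3 1 2 4 5

J is a freebie, leaving R2C3 = 3.
K is a freebie; hence R2C5 = 1.
The 3 cells of cage e must have product 48, so R3C2 = 3.
Cage e has product 48, which forces R3C3 = 4.
3 is placed in row 3; hence R3C5 = 2.
Cage e has product 48, which forces R4C2 = 4.
Cage b has product 50, leaving R4C3 = 5.
Column 5 already has 2, leaving R4C5 = 3.
Cage f's pair has sum 4; hence R1C1 = 3.
Column 2 now contains 3, so R1C2 = 1.
Column 3 now contains 5, so R1C3 = 2.
The two cells of cage a must have sum 9, which forces R2C1 = 4.
4 is placed in column 2; hence R2C2 = 5.
Row 2 now contains 4, so R2C4 = 2.
Cage c's pair has difference 1, so R3C1 = 1.
1 is placed in row 3, leaving R3C4 = 5.
Cage c needs two cells with difference 1, which forces R4C1 = 2.
Cage d has product 6, leaving R4C4 = 1.
2 is placed in column 1, so R5C1 = 5.
Column 2 now contains 5; hence R5C2 = 2.
2 is placed in column 3, so R5C3 = 1.
Column 4 now contains 2, leaving R5C4 = 3.
Row 5 now contains 5; hence R5C5 = 4.
5 is placed in column 4, leaving R1C4 = 4.
Column 5 already has 4; hence R1C5 = 5.
Completed grid: 3 1 2 4 5 / 4 5 3 2 1 / 1 3 4 5 2 / 2 4 5 1 3 / 5 2 1 3 4.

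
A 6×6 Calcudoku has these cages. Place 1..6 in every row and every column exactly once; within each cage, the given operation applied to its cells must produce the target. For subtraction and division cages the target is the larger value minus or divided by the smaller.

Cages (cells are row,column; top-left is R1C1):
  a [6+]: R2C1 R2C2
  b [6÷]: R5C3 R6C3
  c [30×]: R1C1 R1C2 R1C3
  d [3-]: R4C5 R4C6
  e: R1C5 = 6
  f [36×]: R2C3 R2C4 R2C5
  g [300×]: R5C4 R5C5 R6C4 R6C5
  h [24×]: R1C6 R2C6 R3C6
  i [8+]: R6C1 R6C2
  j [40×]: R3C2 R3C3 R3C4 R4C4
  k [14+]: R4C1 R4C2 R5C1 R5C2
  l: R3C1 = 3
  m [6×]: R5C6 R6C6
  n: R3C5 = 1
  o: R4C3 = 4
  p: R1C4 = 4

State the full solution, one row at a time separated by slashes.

5 2 3 4 6 1 / 1 5 2 6 3 4 / 3 4 5 2 1 6 / 6 3 4 1 2 5 / 4 1 6 3 5 2 / 2 6 1 5 4 3

P is a freebie, so R1C4 = 4.
Cage e is a single given cell; hence R1C5 = 6.
L is a freebie, which forces R3C1 = 3.
Cage n is a single given cell, which forces R3C5 = 1.
Cage o is given, which forces R4C3 = 4.
Cage j has product 40, which forces R3C2 = 4.
Cage j needs product 40, so R4C4 = 1.
The 3 cells of cage h must have product 24; hence R2C6 = 4.
Row 1 needs a 1, and only R1C6 is open for it.
Cage h has product 24, which forces R3C6 = 6.
In row 4, 3 can only go at R4C2, so R4C2 = 3.
Cage c needs product 30, which forces R1C3 = 3.
Row 4 needs a 6, and only R4C1 is open for it.
Cage k needs sum 14, which forces R5C1 = 4.
Cage k needs sum 14, which forces R5C2 = 1.
Row 5 already has 1; hence R5C3 = 6.
6 is placed in column 1; hence R6C1 = 2.
Cage i's pair has sum 8, which forces R6C2 = 6.
6 is placed in column 3, so R6C3 = 1.
2 is placed in row 6; hence R6C6 = 3.
Column 1 now contains 2, so R1C1 = 5.
Cage c needs product 30; hence R1C2 = 2.
Cage a's pair has sum 6, leaving R2C1 = 1.
Column 2 now contains 1, leaving R2C2 = 5.
6 is placed in column 3, which forces R2C3 = 2.
Cage f has product 36; hence R2C4 = 6.
The 3 cells of cage f must have product 36, leaving R2C5 = 3.
Column 3 now contains 2, which forces R3C3 = 5.
Row 3 now contains 5, leaving R3C4 = 2.
Cage g needs product 300, which forces R5C4 = 3.
Cage g has product 300; hence R5C5 = 5.
Column 6 already has 3, so R5C6 = 2.
Row 6 already has 3, so R6C4 = 5.
The 4 cells of cage g must have product 300; hence R6C5 = 4.
5 is placed in column 5, so R4C5 = 2.
2 is placed in column 6, so R4C6 = 5.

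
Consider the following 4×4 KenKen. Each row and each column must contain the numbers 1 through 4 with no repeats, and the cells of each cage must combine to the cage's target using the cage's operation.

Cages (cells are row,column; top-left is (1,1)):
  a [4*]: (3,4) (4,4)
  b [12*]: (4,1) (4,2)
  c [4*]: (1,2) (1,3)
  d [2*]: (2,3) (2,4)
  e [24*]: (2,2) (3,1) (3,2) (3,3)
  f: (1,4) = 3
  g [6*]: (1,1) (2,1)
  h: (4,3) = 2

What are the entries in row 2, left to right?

F is a freebie, which forces (1,4) = 3.
H is a freebie, leaving (4,3) = 2.
Row 1 already has 3, leaving (1,1) = 2.
Cage g's pair has product 6, so (2,1) = 3.
Column 3 already has 2, leaving (2,3) = 1.
Cage d's pair has product 2, so (2,4) = 2.
Column 1 already has 3, leaving (4,1) = 4.
4 is placed in row 4; hence (4,2) = 3.
4 is placed in row 4, which forces (4,4) = 1.
Cage c's pair has product 4, so (1,2) = 1.
Column 3 now contains 1, which forces (1,3) = 4.
Row 2 now contains 2; hence (2,2) = 4.
Column 1 already has 4, leaving (3,1) = 1.
Cage e needs product 24, leaving (3,2) = 2.
Cage e has product 24; hence (3,3) = 3.
1 is placed in column 4, leaving (3,4) = 4.
The full grid is 2 1 4 3 / 3 4 1 2 / 1 2 3 4 / 4 3 2 1.

3 4 1 2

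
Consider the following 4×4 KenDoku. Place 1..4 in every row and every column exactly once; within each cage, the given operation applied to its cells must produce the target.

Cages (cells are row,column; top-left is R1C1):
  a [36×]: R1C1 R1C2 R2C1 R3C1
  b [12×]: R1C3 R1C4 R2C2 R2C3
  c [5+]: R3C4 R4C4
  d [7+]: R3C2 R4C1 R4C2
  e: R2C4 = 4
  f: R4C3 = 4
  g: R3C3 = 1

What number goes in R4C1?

Cage a needs product 36, leaving R1C2 = 3.
Cage e is a single given cell, which forces R2C4 = 4.
Cage g is given, leaving R3C3 = 1.
Cage f is a single given cell, which forces R4C3 = 4.
Column 3 already has 4, which forces R1C3 = 2.
Cage b needs product 12, which forces R1C4 = 1.
Cage b needs product 12, which forces R2C2 = 2.
The 4 cells of cage b must have product 12, so R2C3 = 3.
The 3 cells of cage d must have sum 7, leaving R3C2 = 4.
Column 2 now contains 2, so R4C2 = 1.
Row 1 now contains 1, leaving R1C1 = 4.
Row 2 already has 3, so R2C1 = 1.
Row 3 now contains 4, so R3C1 = 3.
Row 3 now contains 3; hence R3C4 = 2.
Row 4 now contains 1, which forces R4C1 = 2.
Column 4 now contains 2, which forces R4C4 = 3.
The full grid is 4 3 2 1 / 1 2 3 4 / 3 4 1 2 / 2 1 4 3.

2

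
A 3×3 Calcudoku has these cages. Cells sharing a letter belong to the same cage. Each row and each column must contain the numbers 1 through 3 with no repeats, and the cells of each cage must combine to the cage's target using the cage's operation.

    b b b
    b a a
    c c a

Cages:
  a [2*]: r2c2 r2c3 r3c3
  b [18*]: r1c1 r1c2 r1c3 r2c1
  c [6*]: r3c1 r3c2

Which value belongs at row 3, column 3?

1

The 4 cells of cage b must have product 18, leaving r2c1 = 3.
Cage a needs product 2, which forces r2c2 = 1.
Cage a needs product 2, which forces r2c3 = 2.
Column 1 now contains 3; hence r3c1 = 2.
Row 3 now contains 2; hence r3c2 = 3.
The 3 cells of cage a must have product 2, so r3c3 = 1.
Column 1 now contains 2, so r1c1 = 1.
Column 2 already has 3, so r1c2 = 2.
Column 3 now contains 1, which forces r1c3 = 3.
Filled in: 1 2 3 / 3 1 2 / 2 3 1.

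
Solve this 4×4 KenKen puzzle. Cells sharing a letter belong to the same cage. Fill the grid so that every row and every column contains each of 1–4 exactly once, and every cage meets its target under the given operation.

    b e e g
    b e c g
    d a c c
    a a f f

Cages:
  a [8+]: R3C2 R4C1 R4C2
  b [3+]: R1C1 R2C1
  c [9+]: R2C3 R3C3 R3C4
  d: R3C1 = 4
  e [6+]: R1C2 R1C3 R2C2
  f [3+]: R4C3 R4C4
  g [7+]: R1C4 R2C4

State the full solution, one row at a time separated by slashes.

D is a freebie, which forces R3C1 = 4.
Cage c needs sum 9, so R2C3 = 4.
4 is placed in row 2; hence R2C4 = 3.
Column 4 now contains 3, so R3C4 = 2.
Column 4 already has 2, leaving R4C4 = 1.
Column 4 now contains 3, which forces R1C4 = 4.
Row 3 now contains 2, so R3C3 = 3.
Cage a has sum 8, so R4C1 = 3.
1 is placed in row 4, which forces R4C3 = 2.
The 3 cells of cage e must have sum 6, leaving R1C2 = 3.
Column 3 already has 2; hence R1C3 = 1.
Cage e has sum 6; hence R2C2 = 2.
Row 3 already has 3, leaving R3C2 = 1.
2 is placed in row 4, so R4C2 = 4.
Row 1 now contains 1, which forces R1C1 = 2.
Row 2 already has 2; hence R2C1 = 1.

2 3 1 4 / 1 2 4 3 / 4 1 3 2 / 3 4 2 1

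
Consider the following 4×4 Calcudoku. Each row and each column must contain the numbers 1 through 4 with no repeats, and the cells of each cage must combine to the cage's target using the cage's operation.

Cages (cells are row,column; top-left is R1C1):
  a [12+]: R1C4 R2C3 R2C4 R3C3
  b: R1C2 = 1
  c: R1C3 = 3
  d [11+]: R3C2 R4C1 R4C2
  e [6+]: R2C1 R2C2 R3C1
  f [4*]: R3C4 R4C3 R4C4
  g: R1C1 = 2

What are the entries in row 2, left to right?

Cage g is given, which forces R1C1 = 2.
B is a freebie, so R1C2 = 1.
C is a freebie, so R1C3 = 3.
3 is placed in row 1; hence R1C4 = 4.
The 3 cells of cage d must have sum 11, which forces R3C2 = 4.
Cage d needs sum 11, leaving R4C1 = 4.
Cage d has sum 11, which forces R4C2 = 3.
4 is placed in column 4, which forces R4C4 = 1.
3 is placed in column 2, so R2C2 = 2.
Cage a needs sum 12, which forces R2C3 = 4.
2 is placed in row 2, which forces R2C4 = 3.
Column 4 already has 1; hence R3C4 = 2.
1 is placed in row 4; hence R4C3 = 2.
Row 2 already has 3, so R2C1 = 1.
Cage e needs sum 6, which forces R3C1 = 3.
Row 3 already has 2, so R3C3 = 1.
Completed grid: 2 1 3 4 / 1 2 4 3 / 3 4 1 2 / 4 3 2 1.

1 2 4 3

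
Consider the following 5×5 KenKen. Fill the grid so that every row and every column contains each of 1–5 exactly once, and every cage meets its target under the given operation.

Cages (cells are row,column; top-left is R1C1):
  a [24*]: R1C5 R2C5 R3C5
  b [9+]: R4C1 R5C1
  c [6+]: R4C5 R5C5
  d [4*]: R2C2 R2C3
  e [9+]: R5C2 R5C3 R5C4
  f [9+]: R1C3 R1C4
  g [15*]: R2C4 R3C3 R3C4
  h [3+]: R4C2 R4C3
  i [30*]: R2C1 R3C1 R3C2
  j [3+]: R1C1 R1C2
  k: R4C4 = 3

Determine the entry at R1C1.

1

K is a freebie, leaving R4C4 = 3.
Cage g has product 15, leaving R3C3 = 3.
The 3 cells of cage i must have product 30, leaving R2C1 = 3.
Cage e needs sum 9, so R5C2 = 3.
Cage a has product 24; hence R1C5 = 3.
Row 2 needs a 2, and only R2C5 is open for it.
Column 5 now contains 2, which forces R3C5 = 4.
In row 2, 5 can only go at R2C4, so R2C4 = 5.
The two cells of cage f must have sum 9, which forces R1C3 = 5.
Column 4 already has 5, leaving R1C4 = 4.
Column 4 already has 5, which forces R3C4 = 1.
1 is placed in column 4; hence R5C4 = 2.
Row 5 now contains 2, so R5C3 = 4.
Cage d needs two cells with product 4, so R2C2 = 4.
Column 3 already has 4, leaving R2C3 = 1.
Cage b's pair has sum 9; hence R4C1 = 4.
Column 3 now contains 1, which forces R4C3 = 2.
Row 5 now contains 4, so R5C1 = 5.
Row 5 already has 5, which forces R5C5 = 1.
Column 1 already has 5, which forces R3C1 = 2.
Cage i needs product 30, leaving R3C2 = 5.
Row 4 already has 2, so R4C2 = 1.
Column 5 now contains 1, so R4C5 = 5.
Column 1 already has 2, leaving R1C1 = 1.
Column 2 already has 1, leaving R1C2 = 2.
Filled in: 1 2 5 4 3 / 3 4 1 5 2 / 2 5 3 1 4 / 4 1 2 3 5 / 5 3 4 2 1.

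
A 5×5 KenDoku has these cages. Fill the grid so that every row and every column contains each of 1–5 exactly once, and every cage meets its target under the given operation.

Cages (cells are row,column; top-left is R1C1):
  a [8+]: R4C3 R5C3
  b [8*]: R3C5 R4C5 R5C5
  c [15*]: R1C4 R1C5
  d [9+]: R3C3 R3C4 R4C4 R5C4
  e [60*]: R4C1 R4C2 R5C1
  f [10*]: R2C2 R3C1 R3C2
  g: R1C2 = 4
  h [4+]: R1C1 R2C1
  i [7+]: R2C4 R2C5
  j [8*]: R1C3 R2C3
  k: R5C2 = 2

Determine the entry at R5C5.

1

G is a freebie; hence R1C2 = 4.
Row 1 now contains 4, so R1C3 = 2.
2 is placed in column 3; hence R2C3 = 4.
Cage k is given; hence R5C2 = 2.
The 3 cells of cage f must have product 10; hence R3C1 = 2.
The 3 cells of cage b must have product 8, leaving R4C5 = 2.
Cage i needs two cells with sum 7; hence R2C4 = 2.
Column 5 already has 2, so R2C5 = 5.
The 4 cells of cage d must have sum 9; hence R3C3 = 1.
Row 3 now contains 1, so R3C5 = 4.
Column 5 now contains 4, so R5C5 = 1.
Cage c's pair has product 15, leaving R1C4 = 5.
Column 5 already has 5; hence R1C5 = 3.
Row 2 now contains 5, so R2C2 = 1.
Row 3 now contains 1, leaving R3C2 = 5.
Row 3 now contains 4, so R3C4 = 3.
5 is placed in column 2, so R4C2 = 3.
Row 4 now contains 3, leaving R4C3 = 5.
The 4 cells of cage d must have sum 9, leaving R4C4 = 1.
Column 3 now contains 5, which forces R5C3 = 3.
The 4 cells of cage d must have sum 9; hence R5C4 = 4.
Row 1 now contains 3, which forces R1C1 = 1.
1 is placed in row 2, so R2C1 = 3.
5 is placed in row 4, leaving R4C1 = 4.
4 is placed in row 5, leaving R5C1 = 5.
Filled in: 1 4 2 5 3 / 3 1 4 2 5 / 2 5 1 3 4 / 4 3 5 1 2 / 5 2 3 4 1.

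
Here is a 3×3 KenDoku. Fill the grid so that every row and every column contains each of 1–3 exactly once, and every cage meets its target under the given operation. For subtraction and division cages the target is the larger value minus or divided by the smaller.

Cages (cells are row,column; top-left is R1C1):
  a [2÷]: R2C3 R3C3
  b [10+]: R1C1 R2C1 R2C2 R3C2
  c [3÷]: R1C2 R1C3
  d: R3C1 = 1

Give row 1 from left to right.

D is a freebie; hence R3C1 = 1.
Row 3 now contains 1, so R3C3 = 2.
Cage b has sum 10, so R1C1 = 2.
Cage b has sum 10; hence R2C1 = 3.
Cage b needs sum 10; hence R2C2 = 2.
Column 3 now contains 2; hence R2C3 = 1.
Row 3 now contains 2, which forces R3C2 = 3.
Column 2 now contains 3, leaving R1C2 = 1.
Column 3 now contains 1, so R1C3 = 3.
Completed grid: 2 1 3 / 3 2 1 / 1 3 2.

2 1 3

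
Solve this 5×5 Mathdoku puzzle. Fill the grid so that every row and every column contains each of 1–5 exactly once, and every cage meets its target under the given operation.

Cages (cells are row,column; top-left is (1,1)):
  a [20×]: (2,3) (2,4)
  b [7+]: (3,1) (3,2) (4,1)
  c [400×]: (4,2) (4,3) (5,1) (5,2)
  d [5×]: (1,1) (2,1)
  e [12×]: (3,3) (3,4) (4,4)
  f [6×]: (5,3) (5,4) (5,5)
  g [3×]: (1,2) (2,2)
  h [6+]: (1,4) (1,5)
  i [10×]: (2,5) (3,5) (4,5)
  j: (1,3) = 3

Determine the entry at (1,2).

1

Cage j is given, so (1,3) = 3.
3 is placed in row 1, so (1,2) = 1.
Cage g needs two cells with product 3, which forces (2,2) = 3.
Row 1 now contains 1, which forces (1,1) = 5.
Cage d needs two cells with product 5, leaving (2,1) = 1.
Column 1 now contains 5, which forces (5,1) = 4.
4 is placed in row 5, so (5,2) = 5.
Cage b needs sum 7, so (3,1) = 3.
Cage b needs sum 7, leaving (3,2) = 2.
Column 1 now contains 4, leaving (4,1) = 2.
Column 2 already has 5, so (4,2) = 4.
Cage c needs product 400, leaving (4,3) = 5.
Row 4 now contains 5, leaving (4,5) = 1.
Column 3 already has 5; hence (2,3) = 4.
The two cells of cage a must have product 20, which forces (2,4) = 5.
Cage i needs product 10; hence (2,5) = 2.
Column 3 now contains 4; hence (3,3) = 1.
Row 3 already has 1, so (3,4) = 4.
1 is placed in column 5, so (3,5) = 5.
1 is placed in row 4, so (4,4) = 3.
Column 3 already has 1; hence (5,3) = 2.
Row 5 already has 2, which forces (5,4) = 1.
2 is placed in column 5, which forces (5,5) = 3.
Column 4 already has 4, so (1,4) = 2.
2 is placed in column 5, so (1,5) = 4.
The full grid is 5 1 3 2 4 / 1 3 4 5 2 / 3 2 1 4 5 / 2 4 5 3 1 / 4 5 2 1 3.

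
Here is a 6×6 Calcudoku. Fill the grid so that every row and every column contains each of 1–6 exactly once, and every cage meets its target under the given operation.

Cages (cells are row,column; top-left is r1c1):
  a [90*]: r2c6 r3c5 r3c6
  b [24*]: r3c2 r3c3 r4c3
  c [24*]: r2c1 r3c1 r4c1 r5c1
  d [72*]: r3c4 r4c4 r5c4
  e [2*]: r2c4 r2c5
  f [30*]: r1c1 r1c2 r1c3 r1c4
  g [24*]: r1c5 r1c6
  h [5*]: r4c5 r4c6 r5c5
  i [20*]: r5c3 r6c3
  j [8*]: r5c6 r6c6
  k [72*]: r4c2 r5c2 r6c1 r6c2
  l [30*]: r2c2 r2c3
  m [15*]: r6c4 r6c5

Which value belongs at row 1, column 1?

5

The 3 cells of cage h must have product 5, leaving r4c5 = 5.
The 3 cells of cage h must have product 5, leaving r4c6 = 1.
Cage h has product 5, which forces r5c5 = 1.
Column 5 already has 5, so r6c5 = 3.
The two cells of cage e must have product 2; hence r2c4 = 1.
Column 5 already has 1; hence r2c5 = 2.
Column 5 now contains 3, so r3c5 = 6.
Row 6 now contains 3, so r6c4 = 5.
6 is placed in column 5, leaving r1c5 = 4.
Cage g needs two cells with product 24; hence r1c6 = 6.
Cage c has product 24, which forces r3c1 = 1.
Cage i's pair has product 20, which forces r5c3 = 5.
5 is placed in row 6, so r6c3 = 4.
Row 6 now contains 4, leaving r6c6 = 2.
Cage l's pair has product 30, so r2c2 = 5.
Column 3 already has 5, which forces r2c3 = 6.
Row 2 now contains 5, leaving r2c6 = 3.
Cage b needs product 24, so r3c2 = 4.
4 is placed in row 3, leaving r3c4 = 3.
Column 6 now contains 3; hence r3c6 = 5.
Column 6 already has 2; hence r5c6 = 4.
2 is placed in row 6; hence r6c1 = 6.
Cage k has product 72; hence r6c2 = 1.
Cage f needs product 30, which forces r1c1 = 5.
Cage f has product 30, leaving r1c2 = 3.
The 4 cells of cage f must have product 30, so r1c3 = 1.
Column 4 now contains 3; hence r1c4 = 2.
Row 2 now contains 3; hence r2c1 = 4.
Row 3 already has 3, leaving r3c3 = 2.
Cage b has product 24, which forces r4c3 = 3.
The 3 cells of cage d must have product 72, which forces r4c4 = 4.
4 is placed in row 5; hence r5c4 = 6.
Row 4 already has 3, which forces r4c1 = 2.
Cage k needs product 72, which forces r4c2 = 6.
Cage c has product 24; hence r5c1 = 3.
6 is placed in row 5, so r5c2 = 2.
Filled in: 5 3 1 2 4 6 / 4 5 6 1 2 3 / 1 4 2 3 6 5 / 2 6 3 4 5 1 / 3 2 5 6 1 4 / 6 1 4 5 3 2.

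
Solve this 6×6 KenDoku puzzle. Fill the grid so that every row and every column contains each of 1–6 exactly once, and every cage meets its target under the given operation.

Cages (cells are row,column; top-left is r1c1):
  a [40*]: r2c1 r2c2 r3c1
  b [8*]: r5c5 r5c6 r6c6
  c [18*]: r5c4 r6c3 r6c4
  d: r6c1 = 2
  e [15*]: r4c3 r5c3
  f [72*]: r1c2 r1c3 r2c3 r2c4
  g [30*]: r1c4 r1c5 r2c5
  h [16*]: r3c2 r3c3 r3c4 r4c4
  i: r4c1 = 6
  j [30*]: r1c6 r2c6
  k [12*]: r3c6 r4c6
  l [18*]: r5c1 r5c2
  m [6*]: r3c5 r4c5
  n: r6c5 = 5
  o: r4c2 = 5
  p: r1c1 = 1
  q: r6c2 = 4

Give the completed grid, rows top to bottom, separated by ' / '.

Cage p is a single given cell, leaving r1c1 = 1.
Cage i is given, leaving r4c1 = 6.
Cage o is given, so r4c2 = 5.
5 is placed in row 4; hence r4c3 = 3.
Cage h has product 16; hence r4c4 = 2.
2 is placed in row 4, which forces r4c5 = 1.
2 is placed in row 4, so r4c6 = 4.
Column 1 now contains 6, so r5c1 = 3.
Row 5 already has 3, leaving r5c2 = 6.
Column 3 now contains 3, which forces r5c3 = 5.
Row 5 now contains 6; hence r5c4 = 1.
Row 5 now contains 1; hence r5c6 = 2.
Cage d is given; hence r6c1 = 2.
Cage q is given; hence r6c2 = 4.
N is a freebie, leaving r6c5 = 5.
Column 6 now contains 2, leaving r6c6 = 1.
Cage g needs product 30; hence r1c4 = 5.
Row 1 now contains 5; hence r1c6 = 6.
Column 2 now contains 4, which forces r2c2 = 2.
Row 2 now contains 2, so r2c5 = 3.
6 is placed in column 6, leaving r2c6 = 5.
Column 2 already has 2, which forces r3c2 = 1.
Row 3 already has 1, which forces r3c3 = 2.
Column 4 already has 1; hence r3c4 = 4.
The two cells of cage m must have product 6, leaving r3c5 = 6.
The two cells of cage k must have product 12, leaving r3c6 = 3.
2 is placed in row 5, leaving r5c5 = 4.
1 is placed in row 6, leaving r6c3 = 6.
Cage c needs product 18, which forces r6c4 = 3.
Column 2 already has 2, which forces r1c2 = 3.
Column 3 already has 2; hence r1c3 = 4.
3 is placed in column 5, leaving r1c5 = 2.
Row 2 already has 5, which forces r2c1 = 4.
Cage f needs product 72; hence r2c3 = 1.
4 is placed in column 4, leaving r2c4 = 6.
Row 3 now contains 4; hence r3c1 = 5.

1 3 4 5 2 6 / 4 2 1 6 3 5 / 5 1 2 4 6 3 / 6 5 3 2 1 4 / 3 6 5 1 4 2 / 2 4 6 3 5 1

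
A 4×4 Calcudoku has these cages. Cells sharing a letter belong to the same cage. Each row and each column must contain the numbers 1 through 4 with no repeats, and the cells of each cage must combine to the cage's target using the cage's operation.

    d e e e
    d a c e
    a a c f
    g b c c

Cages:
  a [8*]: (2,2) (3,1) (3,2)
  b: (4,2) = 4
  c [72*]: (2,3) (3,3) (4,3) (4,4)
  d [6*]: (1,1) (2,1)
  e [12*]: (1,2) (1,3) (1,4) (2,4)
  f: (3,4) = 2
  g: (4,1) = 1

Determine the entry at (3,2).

1

Cage f is given; hence (3,4) = 2.
Cage g is a single given cell, leaving (4,1) = 1.
Cage b is given, leaving (4,2) = 4.
4 is placed in row 4, leaving (4,3) = 2.
Cage c needs product 72, which forces (4,4) = 3.
Cage e needs product 12, leaving (1,4) = 4.
The 3 cells of cage a must have product 8; hence (2,2) = 2.
Column 4 already has 2, leaving (2,4) = 1.
Column 1 now contains 1; hence (3,1) = 4.
4 is placed in column 2, which forces (3,2) = 1.
Row 3 now contains 4; hence (3,3) = 3.
Cage d's pair has product 6, so (1,1) = 2.
Column 2 now contains 1, so (1,2) = 3.
3 is placed in column 3, which forces (1,3) = 1.
2 is placed in row 2; hence (2,1) = 3.
3 is placed in column 3; hence (2,3) = 4.
The full grid is 2 3 1 4 / 3 2 4 1 / 4 1 3 2 / 1 4 2 3.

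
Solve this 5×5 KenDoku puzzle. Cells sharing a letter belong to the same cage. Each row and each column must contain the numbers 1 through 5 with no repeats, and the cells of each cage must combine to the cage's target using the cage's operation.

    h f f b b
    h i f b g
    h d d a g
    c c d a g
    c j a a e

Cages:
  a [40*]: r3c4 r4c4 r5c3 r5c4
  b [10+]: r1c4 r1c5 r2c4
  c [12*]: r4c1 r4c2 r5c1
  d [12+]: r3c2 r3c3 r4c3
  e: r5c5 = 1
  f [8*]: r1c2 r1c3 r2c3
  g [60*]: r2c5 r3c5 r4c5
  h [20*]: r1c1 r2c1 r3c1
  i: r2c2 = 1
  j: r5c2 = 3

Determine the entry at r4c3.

4

Cage i is a single given cell; hence r2c2 = 1.
Cage j is a single given cell, leaving r5c2 = 3.
E is a freebie, so r5c5 = 1.
Cage f needs product 8, so r1c3 = 1.
The 3 cells of cage c must have product 12, which forces r4c1 = 3.
The 3 cells of cage c must have product 12; hence r4c2 = 2.
Cage c has product 12, so r5c1 = 2.
Column 2 already has 2, which forces r1c2 = 4.
Cage f has product 8; hence r2c3 = 2.
Cage h has product 20, which forces r3c1 = 1.
Column 2 already has 4, which forces r3c2 = 5.
Column 3 now contains 2; hence r3c3 = 3.
The 4 cells of cage a must have product 40, leaving r3c4 = 2.
Row 3 already has 3, leaving r3c5 = 4.
The 4 cells of cage a must have product 40; hence r4c4 = 1.
4 is placed in column 5, which forces r4c5 = 5.
Row 1 already has 4, which forces r1c1 = 5.
Row 1 now contains 5, which forces r1c4 = 3.
Cage b needs sum 10, leaving r1c5 = 2.
The 3 cells of cage h must have product 20; hence r2c1 = 4.
Column 4 now contains 3, which forces r2c4 = 5.
Column 5 now contains 5; hence r2c5 = 3.
Row 4 already has 5; hence r4c3 = 4.
4 is placed in column 3, leaving r5c3 = 5.
5 is placed in column 4, which forces r5c4 = 4.
Completed grid: 5 4 1 3 2 / 4 1 2 5 3 / 1 5 3 2 4 / 3 2 4 1 5 / 2 3 5 4 1.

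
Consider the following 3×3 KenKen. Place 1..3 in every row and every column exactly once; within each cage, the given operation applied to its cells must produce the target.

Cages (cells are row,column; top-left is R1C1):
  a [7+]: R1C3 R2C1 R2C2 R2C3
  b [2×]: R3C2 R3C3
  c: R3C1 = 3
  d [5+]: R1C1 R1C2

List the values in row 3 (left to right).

3 1 2

Cage a needs sum 7, leaving R1C3 = 1.
Cage c is given, leaving R3C1 = 3.
Column 3 now contains 1; hence R3C3 = 2.
Column 1 now contains 3, so R1C1 = 2.
Cage d needs two cells with sum 5, which forces R1C2 = 3.
Column 1 already has 2, so R2C1 = 1.
1 is placed in row 2, so R2C2 = 2.
Column 3 already has 2, which forces R2C3 = 3.
Row 3 already has 2, leaving R3C2 = 1.
Filled in: 2 3 1 / 1 2 3 / 3 1 2.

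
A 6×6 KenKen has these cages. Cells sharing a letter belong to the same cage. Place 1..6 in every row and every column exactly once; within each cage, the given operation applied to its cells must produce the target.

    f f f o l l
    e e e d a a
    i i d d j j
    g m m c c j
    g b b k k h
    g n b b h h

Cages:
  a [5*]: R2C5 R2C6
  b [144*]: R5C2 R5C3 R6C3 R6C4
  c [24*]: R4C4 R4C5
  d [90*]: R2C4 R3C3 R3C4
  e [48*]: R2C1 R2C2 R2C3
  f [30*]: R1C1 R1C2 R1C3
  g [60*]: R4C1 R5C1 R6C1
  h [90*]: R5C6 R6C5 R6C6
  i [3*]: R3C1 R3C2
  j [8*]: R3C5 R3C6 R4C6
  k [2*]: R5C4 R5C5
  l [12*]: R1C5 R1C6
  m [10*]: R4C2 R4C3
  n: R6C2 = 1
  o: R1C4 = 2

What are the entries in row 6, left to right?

4 1 2 6 5 3

Cage o is given, leaving R1C4 = 2.
2 is placed in column 4, which forces R5C4 = 1.
Row 5 now contains 1, leaving R5C5 = 2.
Cage n is a single given cell; hence R6C2 = 1.
Cage i needs two cells with product 3, leaving R3C1 = 1.
Column 2 already has 1, which forces R3C2 = 3.
Row 3 already has 1, which forces R3C5 = 4.
Row 3 now contains 4, so R3C6 = 2.
4 is placed in column 5, so R4C5 = 6.
The 3 cells of cage f must have product 30, so R1C3 = 1.
4 is placed in column 5, which forces R1C5 = 3.
The two cells of cage l must have product 12, which forces R1C6 = 4.
The 3 cells of cage d must have product 90, so R2C4 = 3.
Row 4 now contains 6, which forces R4C4 = 4.
Cage j needs product 8, which forces R4C6 = 1.
Column 4 now contains 4, so R6C4 = 6.
3 is placed in column 5, leaving R6C5 = 5.
Row 6 now contains 5, so R6C6 = 3.
Column 5 now contains 5, leaving R2C5 = 1.
1 is placed in column 6, which forces R2C6 = 5.
Cage d needs product 90; hence R3C3 = 6.
Column 4 now contains 6, so R3C4 = 5.
The 4 cells of cage b must have product 144; hence R5C2 = 4.
Cage b has product 144, which forces R5C3 = 3.
Cage h needs product 90; hence R5C6 = 6.
Cage b has product 144; hence R6C3 = 2.
2 is placed in column 3, leaving R2C3 = 4.
The 3 cells of cage g must have product 60, so R4C1 = 3.
Cage m's pair has product 10, which forces R4C2 = 2.
2 is placed in column 3, so R4C3 = 5.
Row 5 already has 6; hence R5C1 = 5.
2 is placed in row 6; hence R6C1 = 4.
Column 1 now contains 5, so R1C1 = 6.
The 3 cells of cage f must have product 30, leaving R1C2 = 5.
The 3 cells of cage e must have product 48, which forces R2C1 = 2.
2 is placed in column 2; hence R2C2 = 6.
The full grid is 6 5 1 2 3 4 / 2 6 4 3 1 5 / 1 3 6 5 4 2 / 3 2 5 4 6 1 / 5 4 3 1 2 6 / 4 1 2 6 5 3.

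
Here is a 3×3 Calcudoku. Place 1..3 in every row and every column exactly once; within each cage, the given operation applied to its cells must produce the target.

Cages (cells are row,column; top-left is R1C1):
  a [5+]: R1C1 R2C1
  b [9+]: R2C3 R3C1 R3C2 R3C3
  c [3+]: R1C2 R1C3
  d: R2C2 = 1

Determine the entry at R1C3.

Cage d is given; hence R2C2 = 1.
The 4 cells of cage b must have sum 9; hence R2C3 = 3.
Cage a needs two cells with sum 5, leaving R1C1 = 3.
1 is placed in column 2, which forces R1C2 = 2.
Cage c needs two cells with sum 3, leaving R1C3 = 1.
Row 2 now contains 3, leaving R2C1 = 2.
2 is placed in column 1, which forces R3C1 = 1.
Column 2 now contains 2, leaving R3C2 = 3.
Column 3 already has 1; hence R3C3 = 2.
Filled in: 3 2 1 / 2 1 3 / 1 3 2.

1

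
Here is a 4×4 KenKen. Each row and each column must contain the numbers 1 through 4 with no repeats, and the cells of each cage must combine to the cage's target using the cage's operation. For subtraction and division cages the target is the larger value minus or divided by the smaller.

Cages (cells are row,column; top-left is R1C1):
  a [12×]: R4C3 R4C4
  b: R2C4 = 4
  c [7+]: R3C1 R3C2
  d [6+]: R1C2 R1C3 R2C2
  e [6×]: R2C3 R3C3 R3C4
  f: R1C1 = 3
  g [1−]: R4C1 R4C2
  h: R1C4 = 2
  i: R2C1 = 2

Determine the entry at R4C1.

1

Cage f is given; hence R1C1 = 3.
H is a freebie, which forces R1C4 = 2.
I is a freebie, leaving R2C1 = 2.
Cage b is a single given cell, which forces R2C4 = 4.
Column 1 already has 3; hence R3C1 = 4.
Row 3 already has 4, leaving R3C2 = 3.
3 is placed in row 3, which forces R3C4 = 1.
4 is placed in column 1, leaving R4C1 = 1.
Column 4 already has 4, which forces R4C4 = 3.
The 3 cells of cage d must have sum 6, so R1C2 = 4.
Row 1 now contains 2, so R1C3 = 1.
3 is placed in column 2, leaving R2C2 = 1.
Cage e has product 6, which forces R2C3 = 3.
1 is placed in row 3, which forces R3C3 = 2.
The two cells of cage g must have difference 1; hence R4C2 = 2.
3 is placed in row 4; hence R4C3 = 4.
Completed grid: 3 4 1 2 / 2 1 3 4 / 4 3 2 1 / 1 2 4 3.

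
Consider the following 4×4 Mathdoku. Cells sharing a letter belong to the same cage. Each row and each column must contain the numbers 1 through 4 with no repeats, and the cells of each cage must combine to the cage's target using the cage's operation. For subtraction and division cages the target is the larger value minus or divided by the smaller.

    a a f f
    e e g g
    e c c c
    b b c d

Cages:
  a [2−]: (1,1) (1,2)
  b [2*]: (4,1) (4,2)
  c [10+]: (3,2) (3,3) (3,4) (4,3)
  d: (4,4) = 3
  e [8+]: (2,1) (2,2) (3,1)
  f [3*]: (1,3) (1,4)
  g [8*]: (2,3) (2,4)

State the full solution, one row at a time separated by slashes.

D is a freebie, which forces (4,4) = 3.
Cage f's pair has product 3, so (1,3) = 3.
Column 4 already has 3, which forces (1,4) = 1.
Cage c needs sum 10, so (3,2) = 3.
Row 2 needs a 1, and only (2,2) is open for it.
The 3 cells of cage e must have sum 8, which forces (2,1) = 3.
Cage e needs sum 8, which forces (3,1) = 4.
Row 3 already has 4, which forces (3,4) = 2.
Cage b's pair has product 2, so (4,1) = 1.
1 is placed in column 2; hence (4,2) = 2.
Row 4 now contains 2, so (4,3) = 4.
Column 1 already has 4, so (1,1) = 2.
Column 2 already has 2, so (1,2) = 4.
Column 3 already has 4, leaving (2,3) = 2.
2 is placed in column 4, so (2,4) = 4.
Row 3 now contains 2, so (3,3) = 1.

2 4 3 1 / 3 1 2 4 / 4 3 1 2 / 1 2 4 3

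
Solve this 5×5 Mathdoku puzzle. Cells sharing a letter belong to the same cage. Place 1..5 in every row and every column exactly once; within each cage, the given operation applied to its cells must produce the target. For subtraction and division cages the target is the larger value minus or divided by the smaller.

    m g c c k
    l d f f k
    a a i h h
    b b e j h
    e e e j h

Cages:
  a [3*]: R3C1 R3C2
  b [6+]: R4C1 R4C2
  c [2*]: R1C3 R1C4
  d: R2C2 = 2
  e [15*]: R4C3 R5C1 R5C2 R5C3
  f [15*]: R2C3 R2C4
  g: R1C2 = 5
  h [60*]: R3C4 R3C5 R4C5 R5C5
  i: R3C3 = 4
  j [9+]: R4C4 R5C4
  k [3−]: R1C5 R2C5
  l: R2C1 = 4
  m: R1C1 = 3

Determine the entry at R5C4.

4

Cage m is a single given cell, so R1C1 = 3.
G is a freebie; hence R1C2 = 5.
L is a freebie; hence R2C1 = 4.
Cage d is a single given cell; hence R2C2 = 2.
Column 1 already has 3, leaving R3C1 = 1.
1 is placed in row 3, which forces R3C2 = 3.
I is a freebie; hence R3C3 = 4.
Row 3 now contains 4; hence R3C5 = 5.
Cage e has product 15, so R4C3 = 1.
1 is placed in column 1; hence R5C1 = 5.
3 is placed in column 2, leaving R5C2 = 1.
Row 5 now contains 5, leaving R5C3 = 3.
Row 5 now contains 5; hence R5C4 = 4.
Row 5 already has 4, leaving R5C5 = 2.
Column 3 now contains 1, so R1C3 = 2.
The two cells of cage c must have product 2, leaving R1C4 = 1.
Cage k needs two cells with difference 3; hence R1C5 = 4.
Column 3 now contains 3, leaving R2C3 = 5.
The two cells of cage f must have product 15, which forces R2C4 = 3.
Column 5 already has 5, which forces R2C5 = 1.
5 is placed in row 3, leaving R3C4 = 2.
Column 1 already has 5, leaving R4C1 = 2.
Row 4 already has 1; hence R4C2 = 4.
Column 4 now contains 4, so R4C4 = 5.
Cage h has product 60; hence R4C5 = 3.
The full grid is 3 5 2 1 4 / 4 2 5 3 1 / 1 3 4 2 5 / 2 4 1 5 3 / 5 1 3 4 2.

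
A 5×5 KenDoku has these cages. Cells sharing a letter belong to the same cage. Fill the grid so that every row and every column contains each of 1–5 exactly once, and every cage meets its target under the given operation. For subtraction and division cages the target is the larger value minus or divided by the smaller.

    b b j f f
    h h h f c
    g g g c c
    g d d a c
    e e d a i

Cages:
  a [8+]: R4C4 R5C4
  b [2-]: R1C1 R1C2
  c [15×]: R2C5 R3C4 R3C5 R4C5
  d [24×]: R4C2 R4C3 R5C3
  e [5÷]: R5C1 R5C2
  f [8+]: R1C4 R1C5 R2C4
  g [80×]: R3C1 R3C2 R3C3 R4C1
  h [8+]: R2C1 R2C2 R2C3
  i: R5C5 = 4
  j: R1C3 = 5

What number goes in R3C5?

Cage j is a single given cell, so R1C3 = 5.
The 4 cells of cage c must have product 15, so R3C4 = 1.
Cage i is given, leaving R5C5 = 4.
Cage g needs product 80, leaving R4C1 = 2.
The 3 cells of cage d must have product 24, which forces R5C3 = 2.
Cage g has product 80, which forces R3C1 = 5.
The 4 cells of cage g must have product 80, which forces R3C2 = 2.
2 is placed in column 3, leaving R3C3 = 4.
Row 3 already has 5, so R3C5 = 3.
4 is placed in column 3, which forces R4C3 = 3.
Row 4 now contains 3; hence R4C4 = 5.
5 is placed in row 4, which forces R4C5 = 1.
Column 1 already has 5, leaving R5C1 = 1.
1 is placed in row 5, leaving R5C2 = 5.
Column 4 now contains 5, which forces R5C4 = 3.
Cage b needs two cells with difference 2, which forces R1C1 = 3.
Cage b's pair has difference 2; hence R1C2 = 1.
Cage f has sum 8, leaving R1C4 = 4.
1 is placed in column 5; hence R1C5 = 2.
Column 1 already has 3, which forces R2C1 = 4.
Row 2 now contains 4, which forces R2C2 = 3.
3 is placed in column 3, which forces R2C3 = 1.
The 3 cells of cage f must have sum 8, which forces R2C4 = 2.
1 is placed in column 5, which forces R2C5 = 5.
Row 4 now contains 3, leaving R4C2 = 4.
Completed grid: 3 1 5 4 2 / 4 3 1 2 5 / 5 2 4 1 3 / 2 4 3 5 1 / 1 5 2 3 4.

3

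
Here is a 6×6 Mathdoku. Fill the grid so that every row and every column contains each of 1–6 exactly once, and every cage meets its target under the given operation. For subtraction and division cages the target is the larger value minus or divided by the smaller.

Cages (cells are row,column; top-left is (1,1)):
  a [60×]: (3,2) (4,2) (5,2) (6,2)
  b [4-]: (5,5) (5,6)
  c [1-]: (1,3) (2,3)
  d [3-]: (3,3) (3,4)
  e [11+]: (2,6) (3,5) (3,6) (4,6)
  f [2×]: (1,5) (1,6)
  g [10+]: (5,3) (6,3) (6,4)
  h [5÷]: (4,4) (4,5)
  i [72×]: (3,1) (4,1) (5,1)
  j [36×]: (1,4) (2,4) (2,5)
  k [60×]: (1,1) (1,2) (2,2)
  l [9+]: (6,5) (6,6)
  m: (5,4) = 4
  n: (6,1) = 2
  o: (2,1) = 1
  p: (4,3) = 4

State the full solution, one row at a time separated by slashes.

O is a freebie, leaving (2,1) = 1.
Cage p is given, so (4,3) = 4.
M is a freebie, which forces (5,4) = 4.
N is a freebie, so (6,1) = 2.
Cage i needs product 72, which forces (3,1) = 4.
The only place for 4 in row 1 is (1,2).
In row 2, 4 can only go at (2,6), so (2,6) = 4.
In row 6, 4 can only go at (6,5), so (6,5) = 4.
Cage l's pair has sum 9, so (6,6) = 5.
Column 1 needs a 5, and only (1,1) is open for it.
Cage k has product 60, so (2,2) = 3.
The 3 cells of cage j must have product 36, so (1,4) = 3.
Row 1 needs a 6, and only (1,3) is open for it.
Cage c needs two cells with difference 1, which forces (2,3) = 5.
Cage g needs sum 10, leaving (6,4) = 6.
6 is placed in column 4; hence (2,4) = 2.
Cage j needs product 36, so (2,5) = 6.
Cage d's pair has difference 3, leaving (3,3) = 2.
Cage d's pair has difference 3, which forces (3,4) = 5.
Row 3 now contains 2; hence (3,5) = 3.
Row 3 already has 3, leaving (3,6) = 1.
Column 4 now contains 5, which forces (4,4) = 1.
Row 4 already has 1, so (4,5) = 5.
Column 5 now contains 5, so (5,5) = 2.
2 is placed in row 5, leaving (5,6) = 6.
Row 6 already has 6, which forces (6,2) = 1.
1 is placed in row 6, so (6,3) = 3.
Column 5 now contains 2, leaving (1,5) = 1.
Column 6 already has 1, so (1,6) = 2.
Row 3 already has 5, so (3,2) = 6.
Cage i has product 72, which forces (4,1) = 6.
Cage a needs product 60, leaving (4,2) = 2.
The 4 cells of cage e must have sum 11; hence (4,6) = 3.
6 is placed in row 5, so (5,1) = 3.
6 is placed in row 5, which forces (5,2) = 5.
3 is placed in column 3; hence (5,3) = 1.

5 4 6 3 1 2 / 1 3 5 2 6 4 / 4 6 2 5 3 1 / 6 2 4 1 5 3 / 3 5 1 4 2 6 / 2 1 3 6 4 5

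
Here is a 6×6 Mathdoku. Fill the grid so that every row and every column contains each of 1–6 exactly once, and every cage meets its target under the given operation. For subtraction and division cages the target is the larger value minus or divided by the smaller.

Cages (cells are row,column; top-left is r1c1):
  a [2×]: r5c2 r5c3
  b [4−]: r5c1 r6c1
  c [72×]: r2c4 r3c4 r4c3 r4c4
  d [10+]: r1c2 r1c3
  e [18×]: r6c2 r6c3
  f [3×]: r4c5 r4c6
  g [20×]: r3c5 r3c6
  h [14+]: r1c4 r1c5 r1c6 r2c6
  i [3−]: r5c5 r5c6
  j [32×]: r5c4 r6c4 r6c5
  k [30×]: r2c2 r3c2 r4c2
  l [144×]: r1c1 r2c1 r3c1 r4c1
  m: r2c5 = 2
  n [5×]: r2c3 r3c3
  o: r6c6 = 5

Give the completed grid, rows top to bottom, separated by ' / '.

Cage m is given, leaving r2c5 = 2.
Cage j needs product 32, which forces r5c4 = 4.
The 3 cells of cage j must have product 32; hence r6c4 = 2.
The 3 cells of cage j must have product 32, leaving r6c5 = 4.
O is a freebie, which forces r6c6 = 5.
Column 5 now contains 4, which forces r3c5 = 5.
Column 6 now contains 5; hence r3c6 = 4.
The 4 cells of cage c must have product 72; hence r4c3 = 4.
Cage d's pair has sum 10, leaving r1c2 = 4.
Column 3 now contains 4; hence r1c3 = 6.
The 4 cells of cage h must have sum 14, so r1c6 = 2.
The two cells of cage n must have product 5, which forces r2c3 = 5.
5 is placed in row 3, which forces r3c3 = 1.
Column 3 already has 1, so r5c3 = 2.
Column 3 now contains 6; hence r6c3 = 3.
Row 1 now contains 2; hence r1c1 = 3.
The 4 cells of cage h must have sum 14; hence r1c4 = 5.
Cage h needs sum 14, so r1c5 = 1.
Cage l needs product 144, leaving r2c1 = 4.
Cage h has sum 14; hence r2c6 = 6.
Cage k needs product 30, so r4c2 = 5.
1 is placed in column 5, which forces r4c5 = 3.
3 is placed in row 4, leaving r4c6 = 1.
Row 5 now contains 2, which forces r5c1 = 5.
Row 5 now contains 2, leaving r5c2 = 1.
Column 5 already has 3, so r5c5 = 6.
Column 6 now contains 6; hence r5c6 = 3.
Cage b needs two cells with difference 4, leaving r6c1 = 1.
Row 6 now contains 3; hence r6c2 = 6.
1 is placed in column 2, so r2c2 = 3.
Cage c has product 72, so r2c4 = 1.
Column 2 now contains 6; hence r3c2 = 2.
Cage c has product 72, which forces r3c4 = 3.
Row 4 now contains 1, so r4c4 = 6.
2 is placed in row 3, leaving r3c1 = 6.
6 is placed in row 4; hence r4c1 = 2.

3 4 6 5 1 2 / 4 3 5 1 2 6 / 6 2 1 3 5 4 / 2 5 4 6 3 1 / 5 1 2 4 6 3 / 1 6 3 2 4 5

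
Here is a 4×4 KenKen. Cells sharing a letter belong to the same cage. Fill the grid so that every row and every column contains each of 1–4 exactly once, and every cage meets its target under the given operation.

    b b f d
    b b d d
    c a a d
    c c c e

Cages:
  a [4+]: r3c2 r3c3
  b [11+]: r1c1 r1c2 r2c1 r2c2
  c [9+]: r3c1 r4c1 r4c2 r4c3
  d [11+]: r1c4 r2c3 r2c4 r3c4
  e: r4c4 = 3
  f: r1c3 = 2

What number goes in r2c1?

Cage f is given, which forces r1c3 = 2.
E is a freebie, which forces r4c4 = 3.
Cage d needs sum 11, so r2c3 = 4.
Cage c has sum 9, leaving r3c1 = 2.
Cage c needs sum 9, so r4c2 = 2.
4 is placed in column 3, so r4c3 = 1.
The 4 cells of cage d must have sum 11, leaving r2c4 = 2.
Cage a's pair has sum 4, so r3c2 = 1.
Column 3 now contains 1; hence r3c3 = 3.
Row 3 already has 1, which forces r3c4 = 4.
Row 4 already has 1, which forces r4c1 = 4.
Column 1 already has 4, leaving r1c1 = 3.
The 4 cells of cage b must have sum 11, so r1c2 = 4.
Column 4 already has 4; hence r1c4 = 1.
Cage b needs sum 11, leaving r2c1 = 1.
1 is placed in column 2; hence r2c2 = 3.
The full grid is 3 4 2 1 / 1 3 4 2 / 2 1 3 4 / 4 2 1 3.

1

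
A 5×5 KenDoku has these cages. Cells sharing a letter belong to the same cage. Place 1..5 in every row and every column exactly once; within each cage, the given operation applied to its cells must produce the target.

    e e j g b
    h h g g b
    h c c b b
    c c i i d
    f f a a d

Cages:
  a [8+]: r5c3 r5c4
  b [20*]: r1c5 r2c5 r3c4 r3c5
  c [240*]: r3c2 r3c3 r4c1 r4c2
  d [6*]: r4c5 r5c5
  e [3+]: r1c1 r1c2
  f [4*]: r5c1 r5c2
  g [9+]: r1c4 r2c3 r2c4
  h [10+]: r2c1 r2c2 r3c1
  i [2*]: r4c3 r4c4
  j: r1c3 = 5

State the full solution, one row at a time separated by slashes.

1 2 5 3 4 / 3 5 2 4 1 / 2 3 4 1 5 / 5 4 1 2 3 / 4 1 3 5 2

Cage j is a single given cell, which forces r1c3 = 5.
Column 3 now contains 5, so r5c3 = 3.
3 is placed in row 5, which forces r5c4 = 5.
3 is placed in row 5; hence r5c5 = 2.
3 is placed in column 3, leaving r3c3 = 4.
Cage b has product 20, which forces r3c4 = 1.
4 is placed in row 3, so r3c5 = 5.
Column 4 already has 1, which forces r4c4 = 2.
Column 5 now contains 2, so r4c5 = 3.
Column 3 already has 4, so r2c3 = 2.
Row 3 already has 5, so r3c2 = 3.
2 is placed in row 4, which forces r4c3 = 1.
Cage h needs sum 10, so r2c1 = 3.
Column 2 already has 3, so r2c2 = 5.
3 is placed in row 2; hence r2c4 = 4.
Row 2 now contains 4, leaving r2c5 = 1.
Row 3 now contains 3; hence r3c1 = 2.
Column 2 now contains 5; hence r4c2 = 4.
Column 2 already has 4, so r5c2 = 1.
2 is placed in column 1, which forces r1c1 = 1.
1 is placed in column 2; hence r1c2 = 2.
Column 4 now contains 4; hence r1c4 = 3.
Column 5 now contains 1, which forces r1c5 = 4.
Row 4 already has 4, leaving r4c1 = 5.
Row 5 already has 1, leaving r5c1 = 4.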